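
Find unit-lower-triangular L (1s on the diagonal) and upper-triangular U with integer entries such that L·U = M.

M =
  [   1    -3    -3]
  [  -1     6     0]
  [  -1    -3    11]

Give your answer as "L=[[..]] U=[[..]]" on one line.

L=[[1,0,0],[-1,1,0],[-1,-2,1]] U=[[1,-3,-3],[0,3,-3],[0,0,2]]

  row1 -= -1·row0 → [0,3,-3]
  row2 -= -1·row0 → [0,-6,8]
  row2 -= -2·row1 → [0,0,2]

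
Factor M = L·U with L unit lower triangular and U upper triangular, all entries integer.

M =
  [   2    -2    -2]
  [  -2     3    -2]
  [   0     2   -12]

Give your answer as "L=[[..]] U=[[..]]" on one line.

  r1 -= -1·r0 → [0,1,-4]
  r2 -= 0·r0 → [0,2,-12]
  r2 -= 2·r1 → [0,0,-4]

L=[[1,0,0],[-1,1,0],[0,2,1]] U=[[2,-2,-2],[0,1,-4],[0,0,-4]]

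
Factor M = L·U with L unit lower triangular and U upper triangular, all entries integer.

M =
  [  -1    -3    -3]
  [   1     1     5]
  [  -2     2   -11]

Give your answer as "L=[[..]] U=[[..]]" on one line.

  r1 -= -1·r0 → [0,-2,2]
  r2 -= 2·r0 → [0,8,-5]
  r2 -= -4·r1 → [0,0,3]

L=[[1,0,0],[-1,1,0],[2,-4,1]] U=[[-1,-3,-3],[0,-2,2],[0,0,3]]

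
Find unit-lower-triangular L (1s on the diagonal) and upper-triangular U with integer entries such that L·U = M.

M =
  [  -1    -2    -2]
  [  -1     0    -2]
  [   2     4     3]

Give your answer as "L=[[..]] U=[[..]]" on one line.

  R1 -= 1·R0 → [0,2,0]
  R2 -= -2·R0 → [0,0,-1]
  R2 -= 0·R1 → [0,0,-1]

L=[[1,0,0],[1,1,0],[-2,0,1]] U=[[-1,-2,-2],[0,2,0],[0,0,-1]]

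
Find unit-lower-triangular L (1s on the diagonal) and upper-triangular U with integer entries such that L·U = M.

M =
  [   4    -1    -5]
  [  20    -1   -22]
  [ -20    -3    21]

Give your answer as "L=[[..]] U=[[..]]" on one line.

  r1 -= 5·r0 → [0,4,3]
  r2 -= -5·r0 → [0,-8,-4]
  r2 -= -2·r1 → [0,0,2]

L=[[1,0,0],[5,1,0],[-5,-2,1]] U=[[4,-1,-5],[0,4,3],[0,0,2]]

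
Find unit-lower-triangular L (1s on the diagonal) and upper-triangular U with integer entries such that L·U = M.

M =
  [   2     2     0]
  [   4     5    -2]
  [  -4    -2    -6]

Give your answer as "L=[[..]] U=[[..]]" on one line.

L=[[1,0,0],[2,1,0],[-2,2,1]] U=[[2,2,0],[0,1,-2],[0,0,-2]]

  R1 -= 2·R0 → [0,1,-2]
  R2 -= -2·R0 → [0,2,-6]
  R2 -= 2·R1 → [0,0,-2]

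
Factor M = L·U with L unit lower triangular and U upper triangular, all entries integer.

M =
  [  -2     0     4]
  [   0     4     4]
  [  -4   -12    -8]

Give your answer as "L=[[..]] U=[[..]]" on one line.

  R1 -= 0·R0 → [0,4,4]
  R2 -= 2·R0 → [0,-12,-16]
  R2 -= -3·R1 → [0,0,-4]

L=[[1,0,0],[0,1,0],[2,-3,1]] U=[[-2,0,4],[0,4,4],[0,0,-4]]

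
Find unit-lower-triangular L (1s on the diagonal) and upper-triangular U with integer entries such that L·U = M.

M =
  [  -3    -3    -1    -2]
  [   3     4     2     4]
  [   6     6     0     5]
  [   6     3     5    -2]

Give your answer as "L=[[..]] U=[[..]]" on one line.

  R1 -= -1·R0 → [0,1,1,2]
  R2 -= -2·R0 → [0,0,-2,1]
  R3 -= -2·R0 → [0,-3,3,-6]
  R2 -= 0·R1 → [0,0,-2,1]
  R3 -= -3·R1 → [0,0,6,0]
  R3 -= -3·R2 → [0,0,0,3]

L=[[1,0,0,0],[-1,1,0,0],[-2,0,1,0],[-2,-3,-3,1]] U=[[-3,-3,-1,-2],[0,1,1,2],[0,0,-2,1],[0,0,0,3]]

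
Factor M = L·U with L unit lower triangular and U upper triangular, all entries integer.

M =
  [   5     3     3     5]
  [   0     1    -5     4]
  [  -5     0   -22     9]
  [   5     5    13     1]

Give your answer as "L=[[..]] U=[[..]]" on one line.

  row1 -= 0·row0 → [0,1,-5,4]
  row2 -= -1·row0 → [0,3,-19,14]
  row3 -= 1·row0 → [0,2,10,-4]
  row2 -= 3·row1 → [0,0,-4,2]
  row3 -= 2·row1 → [0,0,20,-12]
  row3 -= -5·row2 → [0,0,0,-2]

L=[[1,0,0,0],[0,1,0,0],[-1,3,1,0],[1,2,-5,1]] U=[[5,3,3,5],[0,1,-5,4],[0,0,-4,2],[0,0,0,-2]]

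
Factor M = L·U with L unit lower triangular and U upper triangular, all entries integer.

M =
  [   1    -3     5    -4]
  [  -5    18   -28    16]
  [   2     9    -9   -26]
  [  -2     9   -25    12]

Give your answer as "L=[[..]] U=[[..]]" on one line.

L=[[1,0,0,0],[-5,1,0,0],[2,5,1,0],[-2,1,3,1]] U=[[1,-3,5,-4],[0,3,-3,-4],[0,0,-4,2],[0,0,0,2]]

  r1 -= -5·r0 → [0,3,-3,-4]
  r2 -= 2·r0 → [0,15,-19,-18]
  r3 -= -2·r0 → [0,3,-15,4]
  r2 -= 5·r1 → [0,0,-4,2]
  r3 -= 1·r1 → [0,0,-12,8]
  r3 -= 3·r2 → [0,0,0,2]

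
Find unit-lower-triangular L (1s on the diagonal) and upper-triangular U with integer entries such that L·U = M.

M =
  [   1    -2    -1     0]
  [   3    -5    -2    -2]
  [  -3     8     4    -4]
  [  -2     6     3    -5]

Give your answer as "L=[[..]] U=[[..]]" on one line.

  R1 -= 3·R0 → [0,1,1,-2]
  R2 -= -3·R0 → [0,2,1,-4]
  R3 -= -2·R0 → [0,2,1,-5]
  R2 -= 2·R1 → [0,0,-1,0]
  R3 -= 2·R1 → [0,0,-1,-1]
  R3 -= 1·R2 → [0,0,0,-1]

L=[[1,0,0,0],[3,1,0,0],[-3,2,1,0],[-2,2,1,1]] U=[[1,-2,-1,0],[0,1,1,-2],[0,0,-1,0],[0,0,0,-1]]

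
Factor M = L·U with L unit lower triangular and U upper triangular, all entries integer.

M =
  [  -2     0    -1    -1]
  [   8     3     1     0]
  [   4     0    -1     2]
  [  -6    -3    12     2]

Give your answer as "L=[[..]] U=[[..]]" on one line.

  row1 -= -4·row0 → [0,3,-3,-4]
  row2 -= -2·row0 → [0,0,-3,0]
  row3 -= 3·row0 → [0,-3,15,5]
  row2 -= 0·row1 → [0,0,-3,0]
  row3 -= -1·row1 → [0,0,12,1]
  row3 -= -4·row2 → [0,0,0,1]

L=[[1,0,0,0],[-4,1,0,0],[-2,0,1,0],[3,-1,-4,1]] U=[[-2,0,-1,-1],[0,3,-3,-4],[0,0,-3,0],[0,0,0,1]]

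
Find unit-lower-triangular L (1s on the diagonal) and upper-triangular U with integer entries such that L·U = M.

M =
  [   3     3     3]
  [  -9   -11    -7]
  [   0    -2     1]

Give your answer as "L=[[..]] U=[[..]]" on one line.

  row1 -= -3·row0 → [0,-2,2]
  row2 -= 0·row0 → [0,-2,1]
  row2 -= 1·row1 → [0,0,-1]

L=[[1,0,0],[-3,1,0],[0,1,1]] U=[[3,3,3],[0,-2,2],[0,0,-1]]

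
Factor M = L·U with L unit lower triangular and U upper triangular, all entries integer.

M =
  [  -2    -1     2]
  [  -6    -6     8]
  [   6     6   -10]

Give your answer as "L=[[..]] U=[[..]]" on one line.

  R1 -= 3·R0 → [0,-3,2]
  R2 -= -3·R0 → [0,3,-4]
  R2 -= -1·R1 → [0,0,-2]

L=[[1,0,0],[3,1,0],[-3,-1,1]] U=[[-2,-1,2],[0,-3,2],[0,0,-2]]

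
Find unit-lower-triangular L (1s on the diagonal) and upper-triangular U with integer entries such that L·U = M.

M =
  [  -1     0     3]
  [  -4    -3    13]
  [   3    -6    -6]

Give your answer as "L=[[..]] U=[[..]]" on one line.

  row1 -= 4·row0 → [0,-3,1]
  row2 -= -3·row0 → [0,-6,3]
  row2 -= 2·row1 → [0,0,1]

L=[[1,0,0],[4,1,0],[-3,2,1]] U=[[-1,0,3],[0,-3,1],[0,0,1]]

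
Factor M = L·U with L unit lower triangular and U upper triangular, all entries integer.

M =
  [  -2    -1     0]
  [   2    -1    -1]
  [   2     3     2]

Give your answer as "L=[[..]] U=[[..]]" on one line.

L=[[1,0,0],[-1,1,0],[-1,-1,1]] U=[[-2,-1,0],[0,-2,-1],[0,0,1]]

  R1 -= -1·R0 → [0,-2,-1]
  R2 -= -1·R0 → [0,2,2]
  R2 -= -1·R1 → [0,0,1]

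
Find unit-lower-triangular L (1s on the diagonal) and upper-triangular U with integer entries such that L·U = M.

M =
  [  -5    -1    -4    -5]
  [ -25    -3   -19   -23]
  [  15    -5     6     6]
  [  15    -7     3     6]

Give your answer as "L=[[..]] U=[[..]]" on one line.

  R1 -= 5·R0 → [0,2,1,2]
  R2 -= -3·R0 → [0,-8,-6,-9]
  R3 -= -3·R0 → [0,-10,-9,-9]
  R2 -= -4·R1 → [0,0,-2,-1]
  R3 -= -5·R1 → [0,0,-4,1]
  R3 -= 2·R2 → [0,0,0,3]

L=[[1,0,0,0],[5,1,0,0],[-3,-4,1,0],[-3,-5,2,1]] U=[[-5,-1,-4,-5],[0,2,1,2],[0,0,-2,-1],[0,0,0,3]]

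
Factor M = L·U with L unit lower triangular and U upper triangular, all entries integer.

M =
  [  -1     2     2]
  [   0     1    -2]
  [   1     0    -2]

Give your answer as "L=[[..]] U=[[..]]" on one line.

  r1 -= 0·r0 → [0,1,-2]
  r2 -= -1·r0 → [0,2,0]
  r2 -= 2·r1 → [0,0,4]

L=[[1,0,0],[0,1,0],[-1,2,1]] U=[[-1,2,2],[0,1,-2],[0,0,4]]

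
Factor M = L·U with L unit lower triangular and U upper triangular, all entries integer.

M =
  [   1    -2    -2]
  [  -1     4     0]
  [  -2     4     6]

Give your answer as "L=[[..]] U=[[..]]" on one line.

L=[[1,0,0],[-1,1,0],[-2,0,1]] U=[[1,-2,-2],[0,2,-2],[0,0,2]]

  r1 -= -1·r0 → [0,2,-2]
  r2 -= -2·r0 → [0,0,2]
  r2 -= 0·r1 → [0,0,2]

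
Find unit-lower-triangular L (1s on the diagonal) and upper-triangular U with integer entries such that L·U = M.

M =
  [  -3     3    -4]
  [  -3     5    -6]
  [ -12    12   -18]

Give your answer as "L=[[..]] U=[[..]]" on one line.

L=[[1,0,0],[1,1,0],[4,0,1]] U=[[-3,3,-4],[0,2,-2],[0,0,-2]]

  row1 -= 1·row0 → [0,2,-2]
  row2 -= 4·row0 → [0,0,-2]
  row2 -= 0·row1 → [0,0,-2]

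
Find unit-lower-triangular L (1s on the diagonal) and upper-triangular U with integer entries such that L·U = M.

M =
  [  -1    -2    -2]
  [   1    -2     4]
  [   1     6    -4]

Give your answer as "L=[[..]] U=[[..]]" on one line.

L=[[1,0,0],[-1,1,0],[-1,-1,1]] U=[[-1,-2,-2],[0,-4,2],[0,0,-4]]

  row1 -= -1·row0 → [0,-4,2]
  row2 -= -1·row0 → [0,4,-6]
  row2 -= -1·row1 → [0,0,-4]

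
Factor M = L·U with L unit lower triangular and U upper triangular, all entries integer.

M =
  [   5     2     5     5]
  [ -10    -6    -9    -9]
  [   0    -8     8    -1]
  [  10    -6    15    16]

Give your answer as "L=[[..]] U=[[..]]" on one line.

  row1 -= -2·row0 → [0,-2,1,1]
  row2 -= 0·row0 → [0,-8,8,-1]
  row3 -= 2·row0 → [0,-10,5,6]
  row2 -= 4·row1 → [0,0,4,-5]
  row3 -= 5·row1 → [0,0,0,1]
  row3 -= 0·row2 → [0,0,0,1]

L=[[1,0,0,0],[-2,1,0,0],[0,4,1,0],[2,5,0,1]] U=[[5,2,5,5],[0,-2,1,1],[0,0,4,-5],[0,0,0,1]]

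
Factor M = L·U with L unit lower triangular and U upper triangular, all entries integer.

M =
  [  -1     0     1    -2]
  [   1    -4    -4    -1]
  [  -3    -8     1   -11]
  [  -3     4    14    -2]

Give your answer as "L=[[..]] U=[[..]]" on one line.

L=[[1,0,0,0],[-1,1,0,0],[3,2,1,0],[3,-1,2,1]] U=[[-1,0,1,-2],[0,-4,-3,-3],[0,0,4,1],[0,0,0,-1]]

  R1 -= -1·R0 → [0,-4,-3,-3]
  R2 -= 3·R0 → [0,-8,-2,-5]
  R3 -= 3·R0 → [0,4,11,4]
  R2 -= 2·R1 → [0,0,4,1]
  R3 -= -1·R1 → [0,0,8,1]
  R3 -= 2·R2 → [0,0,0,-1]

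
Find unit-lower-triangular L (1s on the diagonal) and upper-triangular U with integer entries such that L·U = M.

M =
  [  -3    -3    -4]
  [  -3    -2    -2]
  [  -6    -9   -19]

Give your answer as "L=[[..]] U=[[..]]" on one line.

L=[[1,0,0],[1,1,0],[2,-3,1]] U=[[-3,-3,-4],[0,1,2],[0,0,-5]]

  R1 -= 1·R0 → [0,1,2]
  R2 -= 2·R0 → [0,-3,-11]
  R2 -= -3·R1 → [0,0,-5]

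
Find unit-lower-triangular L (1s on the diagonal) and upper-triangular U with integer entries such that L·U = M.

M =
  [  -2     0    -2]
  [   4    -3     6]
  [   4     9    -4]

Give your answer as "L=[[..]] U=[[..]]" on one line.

L=[[1,0,0],[-2,1,0],[-2,-3,1]] U=[[-2,0,-2],[0,-3,2],[0,0,-2]]

  r1 -= -2·r0 → [0,-3,2]
  r2 -= -2·r0 → [0,9,-8]
  r2 -= -3·r1 → [0,0,-2]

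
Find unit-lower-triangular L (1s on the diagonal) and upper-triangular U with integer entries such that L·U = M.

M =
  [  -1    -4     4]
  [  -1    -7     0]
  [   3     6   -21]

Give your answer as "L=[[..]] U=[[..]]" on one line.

  R1 -= 1·R0 → [0,-3,-4]
  R2 -= -3·R0 → [0,-6,-9]
  R2 -= 2·R1 → [0,0,-1]

L=[[1,0,0],[1,1,0],[-3,2,1]] U=[[-1,-4,4],[0,-3,-4],[0,0,-1]]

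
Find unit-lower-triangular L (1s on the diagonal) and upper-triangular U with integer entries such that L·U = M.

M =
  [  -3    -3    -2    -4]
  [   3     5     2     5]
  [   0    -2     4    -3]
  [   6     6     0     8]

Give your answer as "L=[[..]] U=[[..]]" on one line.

  r1 -= -1·r0 → [0,2,0,1]
  r2 -= 0·r0 → [0,-2,4,-3]
  r3 -= -2·r0 → [0,0,-4,0]
  r2 -= -1·r1 → [0,0,4,-2]
  r3 -= 0·r1 → [0,0,-4,0]
  r3 -= -1·r2 → [0,0,0,-2]

L=[[1,0,0,0],[-1,1,0,0],[0,-1,1,0],[-2,0,-1,1]] U=[[-3,-3,-2,-4],[0,2,0,1],[0,0,4,-2],[0,0,0,-2]]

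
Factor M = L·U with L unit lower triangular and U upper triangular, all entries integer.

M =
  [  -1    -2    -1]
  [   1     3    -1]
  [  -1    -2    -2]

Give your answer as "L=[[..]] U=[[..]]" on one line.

L=[[1,0,0],[-1,1,0],[1,0,1]] U=[[-1,-2,-1],[0,1,-2],[0,0,-1]]

  R1 -= -1·R0 → [0,1,-2]
  R2 -= 1·R0 → [0,0,-1]
  R2 -= 0·R1 → [0,0,-1]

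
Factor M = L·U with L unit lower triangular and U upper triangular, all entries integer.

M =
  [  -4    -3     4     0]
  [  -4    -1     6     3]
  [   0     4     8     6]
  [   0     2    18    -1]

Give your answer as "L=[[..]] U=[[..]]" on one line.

L=[[1,0,0,0],[1,1,0,0],[0,2,1,0],[0,1,4,1]] U=[[-4,-3,4,0],[0,2,2,3],[0,0,4,0],[0,0,0,-4]]

  r1 -= 1·r0 → [0,2,2,3]
  r2 -= 0·r0 → [0,4,8,6]
  r3 -= 0·r0 → [0,2,18,-1]
  r2 -= 2·r1 → [0,0,4,0]
  r3 -= 1·r1 → [0,0,16,-4]
  r3 -= 4·r2 → [0,0,0,-4]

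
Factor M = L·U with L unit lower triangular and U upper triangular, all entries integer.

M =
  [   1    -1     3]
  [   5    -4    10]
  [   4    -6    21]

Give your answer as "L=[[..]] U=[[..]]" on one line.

  R1 -= 5·R0 → [0,1,-5]
  R2 -= 4·R0 → [0,-2,9]
  R2 -= -2·R1 → [0,0,-1]

L=[[1,0,0],[5,1,0],[4,-2,1]] U=[[1,-1,3],[0,1,-5],[0,0,-1]]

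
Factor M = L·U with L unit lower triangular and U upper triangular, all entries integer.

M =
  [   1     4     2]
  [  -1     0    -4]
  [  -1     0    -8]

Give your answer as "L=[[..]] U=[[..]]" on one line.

L=[[1,0,0],[-1,1,0],[-1,1,1]] U=[[1,4,2],[0,4,-2],[0,0,-4]]

  R1 -= -1·R0 → [0,4,-2]
  R2 -= -1·R0 → [0,4,-6]
  R2 -= 1·R1 → [0,0,-4]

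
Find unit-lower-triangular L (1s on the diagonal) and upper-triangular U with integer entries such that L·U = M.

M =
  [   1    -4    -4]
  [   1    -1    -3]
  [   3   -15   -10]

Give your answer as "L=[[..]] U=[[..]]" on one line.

  r1 -= 1·r0 → [0,3,1]
  r2 -= 3·r0 → [0,-3,2]
  r2 -= -1·r1 → [0,0,3]

L=[[1,0,0],[1,1,0],[3,-1,1]] U=[[1,-4,-4],[0,3,1],[0,0,3]]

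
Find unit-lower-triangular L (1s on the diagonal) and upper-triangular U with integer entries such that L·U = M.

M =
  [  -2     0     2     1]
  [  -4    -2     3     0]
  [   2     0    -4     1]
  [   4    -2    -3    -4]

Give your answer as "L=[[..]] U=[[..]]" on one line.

  r1 -= 2·r0 → [0,-2,-1,-2]
  r2 -= -1·r0 → [0,0,-2,2]
  r3 -= -2·r0 → [0,-2,1,-2]
  r2 -= 0·r1 → [0,0,-2,2]
  r3 -= 1·r1 → [0,0,2,0]
  r3 -= -1·r2 → [0,0,0,2]

L=[[1,0,0,0],[2,1,0,0],[-1,0,1,0],[-2,1,-1,1]] U=[[-2,0,2,1],[0,-2,-1,-2],[0,0,-2,2],[0,0,0,2]]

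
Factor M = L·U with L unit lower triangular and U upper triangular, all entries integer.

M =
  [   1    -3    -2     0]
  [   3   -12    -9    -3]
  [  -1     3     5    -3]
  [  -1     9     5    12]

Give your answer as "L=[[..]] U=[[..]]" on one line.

  R1 -= 3·R0 → [0,-3,-3,-3]
  R2 -= -1·R0 → [0,0,3,-3]
  R3 -= -1·R0 → [0,6,3,12]
  R2 -= 0·R1 → [0,0,3,-3]
  R3 -= -2·R1 → [0,0,-3,6]
  R3 -= -1·R2 → [0,0,0,3]

L=[[1,0,0,0],[3,1,0,0],[-1,0,1,0],[-1,-2,-1,1]] U=[[1,-3,-2,0],[0,-3,-3,-3],[0,0,3,-3],[0,0,0,3]]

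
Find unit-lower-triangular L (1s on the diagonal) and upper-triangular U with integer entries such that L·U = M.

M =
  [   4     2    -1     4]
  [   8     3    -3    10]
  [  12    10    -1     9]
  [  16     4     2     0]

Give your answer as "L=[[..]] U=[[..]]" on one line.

  row1 -= 2·row0 → [0,-1,-1,2]
  row2 -= 3·row0 → [0,4,2,-3]
  row3 -= 4·row0 → [0,-4,6,-16]
  row2 -= -4·row1 → [0,0,-2,5]
  row3 -= 4·row1 → [0,0,10,-24]
  row3 -= -5·row2 → [0,0,0,1]

L=[[1,0,0,0],[2,1,0,0],[3,-4,1,0],[4,4,-5,1]] U=[[4,2,-1,4],[0,-1,-1,2],[0,0,-2,5],[0,0,0,1]]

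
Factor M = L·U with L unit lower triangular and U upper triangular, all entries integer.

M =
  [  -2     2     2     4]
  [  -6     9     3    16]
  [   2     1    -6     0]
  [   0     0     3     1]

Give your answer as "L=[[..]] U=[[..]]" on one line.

  R1 -= 3·R0 → [0,3,-3,4]
  R2 -= -1·R0 → [0,3,-4,4]
  R3 -= 0·R0 → [0,0,3,1]
  R2 -= 1·R1 → [0,0,-1,0]
  R3 -= 0·R1 → [0,0,3,1]
  R3 -= -3·R2 → [0,0,0,1]

L=[[1,0,0,0],[3,1,0,0],[-1,1,1,0],[0,0,-3,1]] U=[[-2,2,2,4],[0,3,-3,4],[0,0,-1,0],[0,0,0,1]]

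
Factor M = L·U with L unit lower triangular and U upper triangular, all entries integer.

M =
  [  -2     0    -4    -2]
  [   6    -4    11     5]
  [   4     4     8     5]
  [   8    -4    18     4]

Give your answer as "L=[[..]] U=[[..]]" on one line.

L=[[1,0,0,0],[-3,1,0,0],[-2,-1,1,0],[-4,1,-3,1]] U=[[-2,0,-4,-2],[0,-4,-1,-1],[0,0,-1,0],[0,0,0,-3]]

  r1 -= -3·r0 → [0,-4,-1,-1]
  r2 -= -2·r0 → [0,4,0,1]
  r3 -= -4·r0 → [0,-4,2,-4]
  r2 -= -1·r1 → [0,0,-1,0]
  r3 -= 1·r1 → [0,0,3,-3]
  r3 -= -3·r2 → [0,0,0,-3]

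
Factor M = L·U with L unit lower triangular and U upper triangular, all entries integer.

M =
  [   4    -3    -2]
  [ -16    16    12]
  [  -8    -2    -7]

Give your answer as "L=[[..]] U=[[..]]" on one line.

  row1 -= -4·row0 → [0,4,4]
  row2 -= -2·row0 → [0,-8,-11]
  row2 -= -2·row1 → [0,0,-3]

L=[[1,0,0],[-4,1,0],[-2,-2,1]] U=[[4,-3,-2],[0,4,4],[0,0,-3]]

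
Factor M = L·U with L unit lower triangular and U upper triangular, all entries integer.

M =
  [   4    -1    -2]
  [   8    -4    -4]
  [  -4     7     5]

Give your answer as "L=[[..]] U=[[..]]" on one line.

  R1 -= 2·R0 → [0,-2,0]
  R2 -= -1·R0 → [0,6,3]
  R2 -= -3·R1 → [0,0,3]

L=[[1,0,0],[2,1,0],[-1,-3,1]] U=[[4,-1,-2],[0,-2,0],[0,0,3]]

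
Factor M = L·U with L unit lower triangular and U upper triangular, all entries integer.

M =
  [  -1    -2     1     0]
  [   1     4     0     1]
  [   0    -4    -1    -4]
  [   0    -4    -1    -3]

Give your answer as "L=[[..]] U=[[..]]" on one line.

L=[[1,0,0,0],[-1,1,0,0],[0,-2,1,0],[0,-2,1,1]] U=[[-1,-2,1,0],[0,2,1,1],[0,0,1,-2],[0,0,0,1]]

  r1 -= -1·r0 → [0,2,1,1]
  r2 -= 0·r0 → [0,-4,-1,-4]
  r3 -= 0·r0 → [0,-4,-1,-3]
  r2 -= -2·r1 → [0,0,1,-2]
  r3 -= -2·r1 → [0,0,1,-1]
  r3 -= 1·r2 → [0,0,0,1]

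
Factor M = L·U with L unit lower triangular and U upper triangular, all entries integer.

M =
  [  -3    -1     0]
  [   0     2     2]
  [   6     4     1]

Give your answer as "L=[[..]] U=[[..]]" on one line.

L=[[1,0,0],[0,1,0],[-2,1,1]] U=[[-3,-1,0],[0,2,2],[0,0,-1]]

  r1 -= 0·r0 → [0,2,2]
  r2 -= -2·r0 → [0,2,1]
  r2 -= 1·r1 → [0,0,-1]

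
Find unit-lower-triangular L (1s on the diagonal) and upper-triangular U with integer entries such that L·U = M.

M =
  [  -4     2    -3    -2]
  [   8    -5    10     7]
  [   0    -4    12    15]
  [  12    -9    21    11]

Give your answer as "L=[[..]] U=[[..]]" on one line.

  R1 -= -2·R0 → [0,-1,4,3]
  R2 -= 0·R0 → [0,-4,12,15]
  R3 -= -3·R0 → [0,-3,12,5]
  R2 -= 4·R1 → [0,0,-4,3]
  R3 -= 3·R1 → [0,0,0,-4]
  R3 -= 0·R2 → [0,0,0,-4]

L=[[1,0,0,0],[-2,1,0,0],[0,4,1,0],[-3,3,0,1]] U=[[-4,2,-3,-2],[0,-1,4,3],[0,0,-4,3],[0,0,0,-4]]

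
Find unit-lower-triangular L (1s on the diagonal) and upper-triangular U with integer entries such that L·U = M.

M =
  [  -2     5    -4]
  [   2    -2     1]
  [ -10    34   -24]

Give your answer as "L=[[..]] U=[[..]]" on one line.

  row1 -= -1·row0 → [0,3,-3]
  row2 -= 5·row0 → [0,9,-4]
  row2 -= 3·row1 → [0,0,5]

L=[[1,0,0],[-1,1,0],[5,3,1]] U=[[-2,5,-4],[0,3,-3],[0,0,5]]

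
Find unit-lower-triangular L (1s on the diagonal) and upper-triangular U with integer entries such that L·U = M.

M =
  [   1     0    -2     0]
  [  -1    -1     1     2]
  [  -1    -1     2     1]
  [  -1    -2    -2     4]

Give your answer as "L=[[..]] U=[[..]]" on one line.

L=[[1,0,0,0],[-1,1,0,0],[-1,1,1,0],[-1,2,-2,1]] U=[[1,0,-2,0],[0,-1,-1,2],[0,0,1,-1],[0,0,0,-2]]

  row1 -= -1·row0 → [0,-1,-1,2]
  row2 -= -1·row0 → [0,-1,0,1]
  row3 -= -1·row0 → [0,-2,-4,4]
  row2 -= 1·row1 → [0,0,1,-1]
  row3 -= 2·row1 → [0,0,-2,0]
  row3 -= -2·row2 → [0,0,0,-2]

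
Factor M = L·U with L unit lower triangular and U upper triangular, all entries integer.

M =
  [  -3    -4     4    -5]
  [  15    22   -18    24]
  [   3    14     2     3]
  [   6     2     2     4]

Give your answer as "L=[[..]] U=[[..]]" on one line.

L=[[1,0,0,0],[-5,1,0,0],[-1,5,1,0],[-2,-3,-4,1]] U=[[-3,-4,4,-5],[0,2,2,-1],[0,0,-4,3],[0,0,0,3]]

  R1 -= -5·R0 → [0,2,2,-1]
  R2 -= -1·R0 → [0,10,6,-2]
  R3 -= -2·R0 → [0,-6,10,-6]
  R2 -= 5·R1 → [0,0,-4,3]
  R3 -= -3·R1 → [0,0,16,-9]
  R3 -= -4·R2 → [0,0,0,3]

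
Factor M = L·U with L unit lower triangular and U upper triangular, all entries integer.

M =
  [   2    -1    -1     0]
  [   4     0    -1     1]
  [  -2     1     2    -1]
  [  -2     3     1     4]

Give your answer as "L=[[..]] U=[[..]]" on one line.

  r1 -= 2·r0 → [0,2,1,1]
  r2 -= -1·r0 → [0,0,1,-1]
  r3 -= -1·r0 → [0,2,0,4]
  r2 -= 0·r1 → [0,0,1,-1]
  r3 -= 1·r1 → [0,0,-1,3]
  r3 -= -1·r2 → [0,0,0,2]

L=[[1,0,0,0],[2,1,0,0],[-1,0,1,0],[-1,1,-1,1]] U=[[2,-1,-1,0],[0,2,1,1],[0,0,1,-1],[0,0,0,2]]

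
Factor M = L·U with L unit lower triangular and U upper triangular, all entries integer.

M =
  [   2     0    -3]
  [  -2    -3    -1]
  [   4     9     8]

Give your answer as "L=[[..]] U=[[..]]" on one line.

  R1 -= -1·R0 → [0,-3,-4]
  R2 -= 2·R0 → [0,9,14]
  R2 -= -3·R1 → [0,0,2]

L=[[1,0,0],[-1,1,0],[2,-3,1]] U=[[2,0,-3],[0,-3,-4],[0,0,2]]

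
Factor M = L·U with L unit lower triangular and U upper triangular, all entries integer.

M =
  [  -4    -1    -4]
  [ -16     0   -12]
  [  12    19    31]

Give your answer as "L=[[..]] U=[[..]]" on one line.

L=[[1,0,0],[4,1,0],[-3,4,1]] U=[[-4,-1,-4],[0,4,4],[0,0,3]]

  row1 -= 4·row0 → [0,4,4]
  row2 -= -3·row0 → [0,16,19]
  row2 -= 4·row1 → [0,0,3]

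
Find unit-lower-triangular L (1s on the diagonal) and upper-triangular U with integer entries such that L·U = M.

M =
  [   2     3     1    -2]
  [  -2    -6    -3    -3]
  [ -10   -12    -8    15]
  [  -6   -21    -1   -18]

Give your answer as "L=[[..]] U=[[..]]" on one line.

L=[[1,0,0,0],[-1,1,0,0],[-5,-1,1,0],[-3,4,-2,1]] U=[[2,3,1,-2],[0,-3,-2,-5],[0,0,-5,0],[0,0,0,-4]]

  r1 -= -1·r0 → [0,-3,-2,-5]
  r2 -= -5·r0 → [0,3,-3,5]
  r3 -= -3·r0 → [0,-12,2,-24]
  r2 -= -1·r1 → [0,0,-5,0]
  r3 -= 4·r1 → [0,0,10,-4]
  r3 -= -2·r2 → [0,0,0,-4]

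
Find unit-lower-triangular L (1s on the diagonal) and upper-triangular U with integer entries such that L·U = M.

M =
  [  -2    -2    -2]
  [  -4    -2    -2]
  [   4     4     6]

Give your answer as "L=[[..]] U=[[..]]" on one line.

L=[[1,0,0],[2,1,0],[-2,0,1]] U=[[-2,-2,-2],[0,2,2],[0,0,2]]

  R1 -= 2·R0 → [0,2,2]
  R2 -= -2·R0 → [0,0,2]
  R2 -= 0·R1 → [0,0,2]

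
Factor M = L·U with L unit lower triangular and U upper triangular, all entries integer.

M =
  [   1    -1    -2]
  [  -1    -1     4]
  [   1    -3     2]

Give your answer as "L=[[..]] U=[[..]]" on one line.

L=[[1,0,0],[-1,1,0],[1,1,1]] U=[[1,-1,-2],[0,-2,2],[0,0,2]]

  R1 -= -1·R0 → [0,-2,2]
  R2 -= 1·R0 → [0,-2,4]
  R2 -= 1·R1 → [0,0,2]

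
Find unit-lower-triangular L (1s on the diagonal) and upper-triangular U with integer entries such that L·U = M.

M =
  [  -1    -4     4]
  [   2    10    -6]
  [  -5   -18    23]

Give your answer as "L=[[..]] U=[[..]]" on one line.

  row1 -= -2·row0 → [0,2,2]
  row2 -= 5·row0 → [0,2,3]
  row2 -= 1·row1 → [0,0,1]

L=[[1,0,0],[-2,1,0],[5,1,1]] U=[[-1,-4,4],[0,2,2],[0,0,1]]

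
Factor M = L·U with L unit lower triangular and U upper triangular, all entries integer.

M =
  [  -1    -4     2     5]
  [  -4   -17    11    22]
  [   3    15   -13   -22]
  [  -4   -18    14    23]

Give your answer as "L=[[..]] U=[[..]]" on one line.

L=[[1,0,0,0],[4,1,0,0],[-3,-3,1,0],[4,2,0,1]] U=[[-1,-4,2,5],[0,-1,3,2],[0,0,2,-1],[0,0,0,-1]]

  r1 -= 4·r0 → [0,-1,3,2]
  r2 -= -3·r0 → [0,3,-7,-7]
  r3 -= 4·r0 → [0,-2,6,3]
  r2 -= -3·r1 → [0,0,2,-1]
  r3 -= 2·r1 → [0,0,0,-1]
  r3 -= 0·r2 → [0,0,0,-1]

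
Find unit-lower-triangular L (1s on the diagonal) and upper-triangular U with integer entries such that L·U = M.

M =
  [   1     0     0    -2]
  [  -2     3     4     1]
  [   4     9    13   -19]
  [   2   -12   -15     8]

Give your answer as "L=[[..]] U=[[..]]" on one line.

L=[[1,0,0,0],[-2,1,0,0],[4,3,1,0],[2,-4,1,1]] U=[[1,0,0,-2],[0,3,4,-3],[0,0,1,-2],[0,0,0,2]]

  row1 -= -2·row0 → [0,3,4,-3]
  row2 -= 4·row0 → [0,9,13,-11]
  row3 -= 2·row0 → [0,-12,-15,12]
  row2 -= 3·row1 → [0,0,1,-2]
  row3 -= -4·row1 → [0,0,1,0]
  row3 -= 1·row2 → [0,0,0,2]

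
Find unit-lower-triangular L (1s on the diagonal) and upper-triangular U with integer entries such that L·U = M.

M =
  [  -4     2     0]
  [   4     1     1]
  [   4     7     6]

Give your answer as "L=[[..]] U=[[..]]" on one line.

L=[[1,0,0],[-1,1,0],[-1,3,1]] U=[[-4,2,0],[0,3,1],[0,0,3]]

  r1 -= -1·r0 → [0,3,1]
  r2 -= -1·r0 → [0,9,6]
  r2 -= 3·r1 → [0,0,3]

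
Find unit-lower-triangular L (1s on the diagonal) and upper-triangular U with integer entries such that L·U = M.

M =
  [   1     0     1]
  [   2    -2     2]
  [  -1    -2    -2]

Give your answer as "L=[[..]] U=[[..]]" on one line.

L=[[1,0,0],[2,1,0],[-1,1,1]] U=[[1,0,1],[0,-2,0],[0,0,-1]]

  R1 -= 2·R0 → [0,-2,0]
  R2 -= -1·R0 → [0,-2,-1]
  R2 -= 1·R1 → [0,0,-1]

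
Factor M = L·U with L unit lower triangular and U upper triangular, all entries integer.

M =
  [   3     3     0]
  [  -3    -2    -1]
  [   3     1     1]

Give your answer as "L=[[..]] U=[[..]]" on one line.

L=[[1,0,0],[-1,1,0],[1,-2,1]] U=[[3,3,0],[0,1,-1],[0,0,-1]]

  R1 -= -1·R0 → [0,1,-1]
  R2 -= 1·R0 → [0,-2,1]
  R2 -= -2·R1 → [0,0,-1]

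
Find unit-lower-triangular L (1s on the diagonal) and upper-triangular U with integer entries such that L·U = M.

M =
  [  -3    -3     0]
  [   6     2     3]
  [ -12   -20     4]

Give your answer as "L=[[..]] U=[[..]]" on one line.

L=[[1,0,0],[-2,1,0],[4,2,1]] U=[[-3,-3,0],[0,-4,3],[0,0,-2]]

  row1 -= -2·row0 → [0,-4,3]
  row2 -= 4·row0 → [0,-8,4]
  row2 -= 2·row1 → [0,0,-2]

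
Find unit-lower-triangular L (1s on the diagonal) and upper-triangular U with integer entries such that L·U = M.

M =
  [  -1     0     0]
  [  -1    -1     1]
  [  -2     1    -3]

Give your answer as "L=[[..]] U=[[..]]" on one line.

L=[[1,0,0],[1,1,0],[2,-1,1]] U=[[-1,0,0],[0,-1,1],[0,0,-2]]

  r1 -= 1·r0 → [0,-1,1]
  r2 -= 2·r0 → [0,1,-3]
  r2 -= -1·r1 → [0,0,-2]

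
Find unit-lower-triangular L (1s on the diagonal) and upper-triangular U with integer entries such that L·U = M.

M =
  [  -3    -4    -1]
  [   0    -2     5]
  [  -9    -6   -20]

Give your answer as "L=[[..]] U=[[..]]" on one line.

  row1 -= 0·row0 → [0,-2,5]
  row2 -= 3·row0 → [0,6,-17]
  row2 -= -3·row1 → [0,0,-2]

L=[[1,0,0],[0,1,0],[3,-3,1]] U=[[-3,-4,-1],[0,-2,5],[0,0,-2]]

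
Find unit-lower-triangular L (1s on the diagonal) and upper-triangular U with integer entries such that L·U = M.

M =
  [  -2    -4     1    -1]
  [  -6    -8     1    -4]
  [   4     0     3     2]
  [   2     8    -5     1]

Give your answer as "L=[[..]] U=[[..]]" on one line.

L=[[1,0,0,0],[3,1,0,0],[-2,-2,1,0],[-1,1,-2,1]] U=[[-2,-4,1,-1],[0,4,-2,-1],[0,0,1,-2],[0,0,0,-3]]

  r1 -= 3·r0 → [0,4,-2,-1]
  r2 -= -2·r0 → [0,-8,5,0]
  r3 -= -1·r0 → [0,4,-4,0]
  r2 -= -2·r1 → [0,0,1,-2]
  r3 -= 1·r1 → [0,0,-2,1]
  r3 -= -2·r2 → [0,0,0,-3]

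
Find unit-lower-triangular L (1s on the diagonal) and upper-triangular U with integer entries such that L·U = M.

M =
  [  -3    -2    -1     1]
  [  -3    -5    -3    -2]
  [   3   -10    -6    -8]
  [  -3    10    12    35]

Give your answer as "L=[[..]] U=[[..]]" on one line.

L=[[1,0,0,0],[1,1,0,0],[-1,4,1,0],[1,-4,5,1]] U=[[-3,-2,-1,1],[0,-3,-2,-3],[0,0,1,5],[0,0,0,-3]]

  row1 -= 1·row0 → [0,-3,-2,-3]
  row2 -= -1·row0 → [0,-12,-7,-7]
  row3 -= 1·row0 → [0,12,13,34]
  row2 -= 4·row1 → [0,0,1,5]
  row3 -= -4·row1 → [0,0,5,22]
  row3 -= 5·row2 → [0,0,0,-3]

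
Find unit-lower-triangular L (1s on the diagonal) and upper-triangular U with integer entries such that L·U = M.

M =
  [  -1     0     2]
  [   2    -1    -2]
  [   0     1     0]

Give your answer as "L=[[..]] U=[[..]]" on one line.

L=[[1,0,0],[-2,1,0],[0,-1,1]] U=[[-1,0,2],[0,-1,2],[0,0,2]]

  row1 -= -2·row0 → [0,-1,2]
  row2 -= 0·row0 → [0,1,0]
  row2 -= -1·row1 → [0,0,2]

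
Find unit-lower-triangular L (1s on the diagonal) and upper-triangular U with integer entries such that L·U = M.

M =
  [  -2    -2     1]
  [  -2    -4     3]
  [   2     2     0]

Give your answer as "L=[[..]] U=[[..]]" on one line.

L=[[1,0,0],[1,1,0],[-1,0,1]] U=[[-2,-2,1],[0,-2,2],[0,0,1]]

  R1 -= 1·R0 → [0,-2,2]
  R2 -= -1·R0 → [0,0,1]
  R2 -= 0·R1 → [0,0,1]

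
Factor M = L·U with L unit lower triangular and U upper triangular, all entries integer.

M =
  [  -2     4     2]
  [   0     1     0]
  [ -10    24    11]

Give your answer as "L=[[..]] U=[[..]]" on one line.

  R1 -= 0·R0 → [0,1,0]
  R2 -= 5·R0 → [0,4,1]
  R2 -= 4·R1 → [0,0,1]

L=[[1,0,0],[0,1,0],[5,4,1]] U=[[-2,4,2],[0,1,0],[0,0,1]]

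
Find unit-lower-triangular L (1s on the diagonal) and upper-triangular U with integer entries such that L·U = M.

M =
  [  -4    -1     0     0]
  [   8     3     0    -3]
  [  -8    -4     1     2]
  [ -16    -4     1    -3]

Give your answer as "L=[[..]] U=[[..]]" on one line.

  R1 -= -2·R0 → [0,1,0,-3]
  R2 -= 2·R0 → [0,-2,1,2]
  R3 -= 4·R0 → [0,0,1,-3]
  R2 -= -2·R1 → [0,0,1,-4]
  R3 -= 0·R1 → [0,0,1,-3]
  R3 -= 1·R2 → [0,0,0,1]

L=[[1,0,0,0],[-2,1,0,0],[2,-2,1,0],[4,0,1,1]] U=[[-4,-1,0,0],[0,1,0,-3],[0,0,1,-4],[0,0,0,1]]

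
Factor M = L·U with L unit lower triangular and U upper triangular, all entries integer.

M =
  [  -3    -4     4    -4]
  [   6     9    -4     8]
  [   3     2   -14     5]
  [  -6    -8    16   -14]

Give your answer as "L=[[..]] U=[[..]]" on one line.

L=[[1,0,0,0],[-2,1,0,0],[-1,-2,1,0],[2,0,-4,1]] U=[[-3,-4,4,-4],[0,1,4,0],[0,0,-2,1],[0,0,0,-2]]

  R1 -= -2·R0 → [0,1,4,0]
  R2 -= -1·R0 → [0,-2,-10,1]
  R3 -= 2·R0 → [0,0,8,-6]
  R2 -= -2·R1 → [0,0,-2,1]
  R3 -= 0·R1 → [0,0,8,-6]
  R3 -= -4·R2 → [0,0,0,-2]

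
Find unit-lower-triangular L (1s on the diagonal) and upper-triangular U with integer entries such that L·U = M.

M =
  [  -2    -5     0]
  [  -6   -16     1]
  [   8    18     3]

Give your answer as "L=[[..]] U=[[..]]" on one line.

L=[[1,0,0],[3,1,0],[-4,2,1]] U=[[-2,-5,0],[0,-1,1],[0,0,1]]

  r1 -= 3·r0 → [0,-1,1]
  r2 -= -4·r0 → [0,-2,3]
  r2 -= 2·r1 → [0,0,1]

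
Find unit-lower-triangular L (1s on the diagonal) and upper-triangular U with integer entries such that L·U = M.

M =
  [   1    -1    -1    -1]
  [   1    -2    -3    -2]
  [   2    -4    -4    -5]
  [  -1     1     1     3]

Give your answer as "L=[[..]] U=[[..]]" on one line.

L=[[1,0,0,0],[1,1,0,0],[2,2,1,0],[-1,0,0,1]] U=[[1,-1,-1,-1],[0,-1,-2,-1],[0,0,2,-1],[0,0,0,2]]

  row1 -= 1·row0 → [0,-1,-2,-1]
  row2 -= 2·row0 → [0,-2,-2,-3]
  row3 -= -1·row0 → [0,0,0,2]
  row2 -= 2·row1 → [0,0,2,-1]
  row3 -= 0·row1 → [0,0,0,2]
  row3 -= 0·row2 → [0,0,0,2]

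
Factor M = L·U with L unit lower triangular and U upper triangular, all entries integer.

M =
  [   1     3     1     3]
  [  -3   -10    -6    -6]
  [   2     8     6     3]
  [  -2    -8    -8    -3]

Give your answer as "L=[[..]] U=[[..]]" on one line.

  row1 -= -3·row0 → [0,-1,-3,3]
  row2 -= 2·row0 → [0,2,4,-3]
  row3 -= -2·row0 → [0,-2,-6,3]
  row2 -= -2·row1 → [0,0,-2,3]
  row3 -= 2·row1 → [0,0,0,-3]
  row3 -= 0·row2 → [0,0,0,-3]

L=[[1,0,0,0],[-3,1,0,0],[2,-2,1,0],[-2,2,0,1]] U=[[1,3,1,3],[0,-1,-3,3],[0,0,-2,3],[0,0,0,-3]]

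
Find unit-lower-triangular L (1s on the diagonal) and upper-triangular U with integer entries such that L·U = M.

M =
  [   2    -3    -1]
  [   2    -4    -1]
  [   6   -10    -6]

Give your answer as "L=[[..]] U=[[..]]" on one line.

L=[[1,0,0],[1,1,0],[3,1,1]] U=[[2,-3,-1],[0,-1,0],[0,0,-3]]

  row1 -= 1·row0 → [0,-1,0]
  row2 -= 3·row0 → [0,-1,-3]
  row2 -= 1·row1 → [0,0,-3]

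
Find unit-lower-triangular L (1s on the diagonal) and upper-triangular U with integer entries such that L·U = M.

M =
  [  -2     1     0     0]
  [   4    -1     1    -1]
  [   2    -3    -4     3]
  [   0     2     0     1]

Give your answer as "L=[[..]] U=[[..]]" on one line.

L=[[1,0,0,0],[-2,1,0,0],[-1,-2,1,0],[0,2,1,1]] U=[[-2,1,0,0],[0,1,1,-1],[0,0,-2,1],[0,0,0,2]]

  r1 -= -2·r0 → [0,1,1,-1]
  r2 -= -1·r0 → [0,-2,-4,3]
  r3 -= 0·r0 → [0,2,0,1]
  r2 -= -2·r1 → [0,0,-2,1]
  r3 -= 2·r1 → [0,0,-2,3]
  r3 -= 1·r2 → [0,0,0,2]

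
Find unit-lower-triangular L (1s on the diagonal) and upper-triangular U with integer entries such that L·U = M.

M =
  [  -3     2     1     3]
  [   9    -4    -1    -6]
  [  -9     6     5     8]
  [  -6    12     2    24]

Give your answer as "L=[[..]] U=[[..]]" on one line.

  r1 -= -3·r0 → [0,2,2,3]
  r2 -= 3·r0 → [0,0,2,-1]
  r3 -= 2·r0 → [0,8,0,18]
  r2 -= 0·r1 → [0,0,2,-1]
  r3 -= 4·r1 → [0,0,-8,6]
  r3 -= -4·r2 → [0,0,0,2]

L=[[1,0,0,0],[-3,1,0,0],[3,0,1,0],[2,4,-4,1]] U=[[-3,2,1,3],[0,2,2,3],[0,0,2,-1],[0,0,0,2]]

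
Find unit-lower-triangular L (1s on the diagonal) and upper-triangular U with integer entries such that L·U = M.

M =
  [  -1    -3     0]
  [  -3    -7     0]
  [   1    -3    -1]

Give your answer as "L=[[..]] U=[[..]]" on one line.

  R1 -= 3·R0 → [0,2,0]
  R2 -= -1·R0 → [0,-6,-1]
  R2 -= -3·R1 → [0,0,-1]

L=[[1,0,0],[3,1,0],[-1,-3,1]] U=[[-1,-3,0],[0,2,0],[0,0,-1]]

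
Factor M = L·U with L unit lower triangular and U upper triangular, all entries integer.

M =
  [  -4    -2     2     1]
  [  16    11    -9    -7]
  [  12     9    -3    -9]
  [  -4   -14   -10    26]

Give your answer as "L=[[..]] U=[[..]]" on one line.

  row1 -= -4·row0 → [0,3,-1,-3]
  row2 -= -3·row0 → [0,3,3,-6]
  row3 -= 1·row0 → [0,-12,-12,25]
  row2 -= 1·row1 → [0,0,4,-3]
  row3 -= -4·row1 → [0,0,-16,13]
  row3 -= -4·row2 → [0,0,0,1]

L=[[1,0,0,0],[-4,1,0,0],[-3,1,1,0],[1,-4,-4,1]] U=[[-4,-2,2,1],[0,3,-1,-3],[0,0,4,-3],[0,0,0,1]]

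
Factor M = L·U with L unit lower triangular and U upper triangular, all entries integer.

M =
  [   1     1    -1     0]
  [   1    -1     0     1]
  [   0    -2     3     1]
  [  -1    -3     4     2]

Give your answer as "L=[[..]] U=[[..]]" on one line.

L=[[1,0,0,0],[1,1,0,0],[0,1,1,0],[-1,1,1,1]] U=[[1,1,-1,0],[0,-2,1,1],[0,0,2,0],[0,0,0,1]]

  row1 -= 1·row0 → [0,-2,1,1]
  row2 -= 0·row0 → [0,-2,3,1]
  row3 -= -1·row0 → [0,-2,3,2]
  row2 -= 1·row1 → [0,0,2,0]
  row3 -= 1·row1 → [0,0,2,1]
  row3 -= 1·row2 → [0,0,0,1]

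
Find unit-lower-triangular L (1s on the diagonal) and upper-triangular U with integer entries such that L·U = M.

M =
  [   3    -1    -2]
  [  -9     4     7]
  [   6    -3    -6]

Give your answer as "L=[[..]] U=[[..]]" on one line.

  r1 -= -3·r0 → [0,1,1]
  r2 -= 2·r0 → [0,-1,-2]
  r2 -= -1·r1 → [0,0,-1]

L=[[1,0,0],[-3,1,0],[2,-1,1]] U=[[3,-1,-2],[0,1,1],[0,0,-1]]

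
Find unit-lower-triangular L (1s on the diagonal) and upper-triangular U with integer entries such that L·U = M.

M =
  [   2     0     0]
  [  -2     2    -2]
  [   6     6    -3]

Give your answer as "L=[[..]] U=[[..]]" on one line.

L=[[1,0,0],[-1,1,0],[3,3,1]] U=[[2,0,0],[0,2,-2],[0,0,3]]

  R1 -= -1·R0 → [0,2,-2]
  R2 -= 3·R0 → [0,6,-3]
  R2 -= 3·R1 → [0,0,3]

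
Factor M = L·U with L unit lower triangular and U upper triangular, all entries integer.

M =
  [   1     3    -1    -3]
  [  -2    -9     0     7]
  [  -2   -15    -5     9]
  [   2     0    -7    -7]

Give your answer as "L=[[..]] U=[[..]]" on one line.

L=[[1,0,0,0],[-2,1,0,0],[-2,3,1,0],[2,2,1,1]] U=[[1,3,-1,-3],[0,-3,-2,1],[0,0,-1,0],[0,0,0,-3]]

  R1 -= -2·R0 → [0,-3,-2,1]
  R2 -= -2·R0 → [0,-9,-7,3]
  R3 -= 2·R0 → [0,-6,-5,-1]
  R2 -= 3·R1 → [0,0,-1,0]
  R3 -= 2·R1 → [0,0,-1,-3]
  R3 -= 1·R2 → [0,0,0,-3]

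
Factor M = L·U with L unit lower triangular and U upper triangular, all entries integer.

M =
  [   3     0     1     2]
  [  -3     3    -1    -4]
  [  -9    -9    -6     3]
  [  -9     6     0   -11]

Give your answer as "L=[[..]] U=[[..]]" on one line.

L=[[1,0,0,0],[-1,1,0,0],[-3,-3,1,0],[-3,2,-1,1]] U=[[3,0,1,2],[0,3,0,-2],[0,0,-3,3],[0,0,0,2]]

  row1 -= -1·row0 → [0,3,0,-2]
  row2 -= -3·row0 → [0,-9,-3,9]
  row3 -= -3·row0 → [0,6,3,-5]
  row2 -= -3·row1 → [0,0,-3,3]
  row3 -= 2·row1 → [0,0,3,-1]
  row3 -= -1·row2 → [0,0,0,2]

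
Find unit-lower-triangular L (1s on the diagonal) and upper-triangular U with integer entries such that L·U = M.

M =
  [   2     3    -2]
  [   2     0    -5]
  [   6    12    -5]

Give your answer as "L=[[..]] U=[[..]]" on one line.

  r1 -= 1·r0 → [0,-3,-3]
  r2 -= 3·r0 → [0,3,1]
  r2 -= -1·r1 → [0,0,-2]

L=[[1,0,0],[1,1,0],[3,-1,1]] U=[[2,3,-2],[0,-3,-3],[0,0,-2]]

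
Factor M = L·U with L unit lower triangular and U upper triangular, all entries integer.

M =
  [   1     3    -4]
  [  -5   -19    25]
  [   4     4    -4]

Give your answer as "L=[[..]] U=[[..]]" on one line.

  r1 -= -5·r0 → [0,-4,5]
  r2 -= 4·r0 → [0,-8,12]
  r2 -= 2·r1 → [0,0,2]

L=[[1,0,0],[-5,1,0],[4,2,1]] U=[[1,3,-4],[0,-4,5],[0,0,2]]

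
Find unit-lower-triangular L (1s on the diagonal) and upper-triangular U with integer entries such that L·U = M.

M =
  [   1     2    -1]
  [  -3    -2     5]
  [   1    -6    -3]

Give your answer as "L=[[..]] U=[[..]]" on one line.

  row1 -= -3·row0 → [0,4,2]
  row2 -= 1·row0 → [0,-8,-2]
  row2 -= -2·row1 → [0,0,2]

L=[[1,0,0],[-3,1,0],[1,-2,1]] U=[[1,2,-1],[0,4,2],[0,0,2]]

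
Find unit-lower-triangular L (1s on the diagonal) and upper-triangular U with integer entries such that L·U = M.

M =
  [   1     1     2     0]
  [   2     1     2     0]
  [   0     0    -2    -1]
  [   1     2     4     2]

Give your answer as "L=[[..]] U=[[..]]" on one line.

L=[[1,0,0,0],[2,1,0,0],[0,0,1,0],[1,-1,0,1]] U=[[1,1,2,0],[0,-1,-2,0],[0,0,-2,-1],[0,0,0,2]]

  r1 -= 2·r0 → [0,-1,-2,0]
  r2 -= 0·r0 → [0,0,-2,-1]
  r3 -= 1·r0 → [0,1,2,2]
  r2 -= 0·r1 → [0,0,-2,-1]
  r3 -= -1·r1 → [0,0,0,2]
  r3 -= 0·r2 → [0,0,0,2]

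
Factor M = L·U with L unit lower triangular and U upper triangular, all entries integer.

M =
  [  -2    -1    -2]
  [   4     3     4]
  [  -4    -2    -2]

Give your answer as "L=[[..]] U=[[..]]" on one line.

L=[[1,0,0],[-2,1,0],[2,0,1]] U=[[-2,-1,-2],[0,1,0],[0,0,2]]

  R1 -= -2·R0 → [0,1,0]
  R2 -= 2·R0 → [0,0,2]
  R2 -= 0·R1 → [0,0,2]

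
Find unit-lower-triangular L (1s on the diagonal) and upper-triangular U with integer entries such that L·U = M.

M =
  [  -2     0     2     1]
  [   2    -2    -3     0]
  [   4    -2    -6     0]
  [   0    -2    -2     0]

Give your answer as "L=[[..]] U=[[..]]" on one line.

L=[[1,0,0,0],[-1,1,0,0],[-2,1,1,0],[0,1,1,1]] U=[[-2,0,2,1],[0,-2,-1,1],[0,0,-1,1],[0,0,0,-2]]

  r1 -= -1·r0 → [0,-2,-1,1]
  r2 -= -2·r0 → [0,-2,-2,2]
  r3 -= 0·r0 → [0,-2,-2,0]
  r2 -= 1·r1 → [0,0,-1,1]
  r3 -= 1·r1 → [0,0,-1,-1]
  r3 -= 1·r2 → [0,0,0,-2]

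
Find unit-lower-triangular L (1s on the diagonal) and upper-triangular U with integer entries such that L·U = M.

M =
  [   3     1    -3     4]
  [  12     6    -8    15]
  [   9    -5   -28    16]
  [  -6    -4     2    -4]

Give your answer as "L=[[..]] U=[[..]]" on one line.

  r1 -= 4·r0 → [0,2,4,-1]
  r2 -= 3·r0 → [0,-8,-19,4]
  r3 -= -2·r0 → [0,-2,-4,4]
  r2 -= -4·r1 → [0,0,-3,0]
  r3 -= -1·r1 → [0,0,0,3]
  r3 -= 0·r2 → [0,0,0,3]

L=[[1,0,0,0],[4,1,0,0],[3,-4,1,0],[-2,-1,0,1]] U=[[3,1,-3,4],[0,2,4,-1],[0,0,-3,0],[0,0,0,3]]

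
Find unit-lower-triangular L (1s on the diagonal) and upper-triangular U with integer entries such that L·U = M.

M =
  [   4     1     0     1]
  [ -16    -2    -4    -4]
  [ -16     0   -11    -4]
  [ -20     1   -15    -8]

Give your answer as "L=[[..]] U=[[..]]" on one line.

  row1 -= -4·row0 → [0,2,-4,0]
  row2 -= -4·row0 → [0,4,-11,0]
  row3 -= -5·row0 → [0,6,-15,-3]
  row2 -= 2·row1 → [0,0,-3,0]
  row3 -= 3·row1 → [0,0,-3,-3]
  row3 -= 1·row2 → [0,0,0,-3]

L=[[1,0,0,0],[-4,1,0,0],[-4,2,1,0],[-5,3,1,1]] U=[[4,1,0,1],[0,2,-4,0],[0,0,-3,0],[0,0,0,-3]]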